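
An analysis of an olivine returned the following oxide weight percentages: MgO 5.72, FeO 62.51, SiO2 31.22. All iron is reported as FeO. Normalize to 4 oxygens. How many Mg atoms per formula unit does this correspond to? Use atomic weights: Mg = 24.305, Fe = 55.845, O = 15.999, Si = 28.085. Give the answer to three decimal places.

0.277 Mg apfu

5.72 wt% MgO ÷ 40.304 g/mol = 0.14192 mol, giving 0.14192 Mg and 0.14192 O.
62.51 wt% FeO ÷ 71.844 g/mol = 0.87008 mol, giving 0.87008 Fe and 0.87008 O.
31.22 wt% SiO2 ÷ 60.083 g/mol = 0.51961 mol, giving 0.51961 Si and 1.03922 O.
Oxygen sums to 2.05122; scaling by 4/2.05122 = 1.95006 puts the formula on 4 O.
Mg: 0.14192 × 1.95006 = 0.277 atoms per formula unit.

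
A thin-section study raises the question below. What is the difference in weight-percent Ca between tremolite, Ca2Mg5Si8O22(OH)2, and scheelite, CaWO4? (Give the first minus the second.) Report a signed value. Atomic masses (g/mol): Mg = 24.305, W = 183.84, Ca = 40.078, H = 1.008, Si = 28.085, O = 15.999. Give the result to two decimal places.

-4.05 percentage points

First mineral: 80.156 g Ca in 812.353 g formula = 9.87 wt% Ca.
Second mineral: 40.078 g Ca in 287.914 g formula = 13.92 wt% Ca.
9.87% − 13.92% gives a difference of -4.05 percentage points.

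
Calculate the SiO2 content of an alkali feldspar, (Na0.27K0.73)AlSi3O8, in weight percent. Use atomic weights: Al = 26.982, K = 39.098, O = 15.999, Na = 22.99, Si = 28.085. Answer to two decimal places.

Formula mass = 273.978 g/mol.
3 Si → 3.0000 mol SiO2 per formula unit; M(SiO2) = 60.083, so SiO2 mass = 180.249 g.
180.249/273.978 × 100 = 65.79 wt%.

65.79 wt%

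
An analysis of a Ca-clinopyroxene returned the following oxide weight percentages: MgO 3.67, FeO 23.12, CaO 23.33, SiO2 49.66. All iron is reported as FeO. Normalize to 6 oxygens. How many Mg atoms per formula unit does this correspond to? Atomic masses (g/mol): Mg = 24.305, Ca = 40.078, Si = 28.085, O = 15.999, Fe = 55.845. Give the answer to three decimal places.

0.220 Mg apfu

MgO: 3.67/40.304 = 0.09106 mol → 0.09106 mol Mg, 0.09106 mol O.
FeO: 23.12/71.844 = 0.32181 mol → 0.32181 mol Fe, 0.32181 mol O.
CaO: 23.33/56.077 = 0.41604 mol → 0.41604 mol Ca, 0.41604 mol O.
SiO2: 49.66/60.083 = 0.82652 mol → 0.82652 mol Si, 1.65304 mol O.
Total oxygen = 2.48195 mol. Normalization factor = 6/2.48195 = 2.41745.
Mg per 6 O = 0.09106 × 2.41745 = 0.220.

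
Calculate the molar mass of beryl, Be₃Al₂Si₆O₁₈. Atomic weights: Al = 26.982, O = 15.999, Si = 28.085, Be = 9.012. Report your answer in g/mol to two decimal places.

M = 3*9.012 + 2*26.982 + 6*28.085 + 18*15.999

537.49 g/mol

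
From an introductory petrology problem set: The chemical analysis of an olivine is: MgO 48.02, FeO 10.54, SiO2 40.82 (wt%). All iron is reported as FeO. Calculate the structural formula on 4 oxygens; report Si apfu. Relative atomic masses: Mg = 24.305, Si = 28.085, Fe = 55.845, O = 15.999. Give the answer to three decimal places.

MgO: 48.02/40.304 = 1.19145 mol → 1.19145 mol Mg, 1.19145 mol O.
FeO: 10.54/71.844 = 0.14671 mol → 0.14671 mol Fe, 0.14671 mol O.
SiO2: 40.82/60.083 = 0.67939 mol → 0.67939 mol Si, 1.35878 mol O.
Total oxygen = 2.69694 mol. Normalization factor = 4/2.69694 = 1.48316.
Si per 4 O = 0.67939 × 1.48316 = 1.008.

1.008 Si apfu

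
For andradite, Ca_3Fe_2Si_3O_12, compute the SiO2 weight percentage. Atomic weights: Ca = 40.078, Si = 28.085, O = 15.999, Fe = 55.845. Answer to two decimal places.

35.47 wt%

Formula mass = 508.167 g/mol.
3 Si → 3.0000 mol SiO2 per formula unit; M(SiO2) = 60.083, so SiO2 mass = 180.249 g.
180.249/508.167 × 100 = 35.47 wt%.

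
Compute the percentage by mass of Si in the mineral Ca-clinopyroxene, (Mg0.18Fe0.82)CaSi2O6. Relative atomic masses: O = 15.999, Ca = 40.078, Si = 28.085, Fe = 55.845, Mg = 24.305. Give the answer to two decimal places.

23.17 wt%

Formula mass = 0.18*24.305 + 0.82*55.845 + 1*40.078 + 2*28.085 + 6*15.999 = 242.410 g/mol, of which 56.170 g is Si.
So Si makes up 56.170/242.410 = 0.2317 of the mass, i.e. 23.17%.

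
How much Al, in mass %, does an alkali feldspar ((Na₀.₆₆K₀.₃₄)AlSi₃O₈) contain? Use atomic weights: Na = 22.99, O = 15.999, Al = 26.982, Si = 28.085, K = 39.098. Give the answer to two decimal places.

10.08 mass %

Molar mass of (Na₀.₆₆K₀.₃₄)AlSi₃O₈: 0.66*22.99 + 0.34*39.098 + 1*26.982 + 3*28.085 + 8*15.999 = 267.696 g/mol.
Mass of Al per formula unit: 1 × 26.982 = 26.982 g.
Weight fraction Al = 26.982 / 267.696 = 0.1008.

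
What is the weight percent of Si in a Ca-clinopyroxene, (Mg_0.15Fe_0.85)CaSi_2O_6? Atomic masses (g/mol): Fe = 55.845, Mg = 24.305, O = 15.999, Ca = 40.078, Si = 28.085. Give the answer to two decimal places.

23.08 wt%

M((Mg_0.15Fe_0.85)CaSi_2O_6) = 243.356 g/mol.
Si contributes 2 × 28.085 = 56.170 g per mole.
56.170/243.356 = 0.2308 → 23.08%.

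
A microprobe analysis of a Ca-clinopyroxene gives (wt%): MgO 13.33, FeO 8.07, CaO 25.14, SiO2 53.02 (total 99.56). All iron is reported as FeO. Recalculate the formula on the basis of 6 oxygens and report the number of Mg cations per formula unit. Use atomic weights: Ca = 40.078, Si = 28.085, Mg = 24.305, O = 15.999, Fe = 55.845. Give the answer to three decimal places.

0.747 Mg apfu

MgO (M=40.304): mol = 0.33074; Mg = 0.33074, O = 0.33074.
FeO (M=71.844): mol = 0.11233; Fe = 0.11233, O = 0.11233.
CaO (M=56.077): mol = 0.44831; Ca = 0.44831, O = 0.44831.
SiO2 (M=60.083): mol = 0.88245; Si = 0.88245, O = 1.76490.
ΣO = 2.65628; factor = 6/ΣO = 2.25880.
Mg apfu = 0.33074 × 2.25880 = 0.747.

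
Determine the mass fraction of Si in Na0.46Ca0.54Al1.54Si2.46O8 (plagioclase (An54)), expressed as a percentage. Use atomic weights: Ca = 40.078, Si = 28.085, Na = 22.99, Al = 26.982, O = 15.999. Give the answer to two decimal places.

25.51 mass %

Molar mass of Na0.46Ca0.54Al1.54Si2.46O8: 0.46×22.99 + 0.54×40.078 + 1.54×26.982 + 2.46×28.085 + 8×15.999 = 270.851 g/mol.
Mass of Si per formula unit: 2.46 × 28.085 = 69.089 g.
Weight fraction Si = 69.089 / 270.851 = 0.2551.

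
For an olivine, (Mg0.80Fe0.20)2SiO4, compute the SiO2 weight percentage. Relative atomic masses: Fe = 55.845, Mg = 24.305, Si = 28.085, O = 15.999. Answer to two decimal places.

Formula mass = 153.307 g/mol.
1 Si → 1.0000 mol SiO2 per formula unit; M(SiO2) = 60.083, so SiO2 mass = 60.083 g.
60.083/153.307 × 100 = 39.19 wt%.

39.19 wt%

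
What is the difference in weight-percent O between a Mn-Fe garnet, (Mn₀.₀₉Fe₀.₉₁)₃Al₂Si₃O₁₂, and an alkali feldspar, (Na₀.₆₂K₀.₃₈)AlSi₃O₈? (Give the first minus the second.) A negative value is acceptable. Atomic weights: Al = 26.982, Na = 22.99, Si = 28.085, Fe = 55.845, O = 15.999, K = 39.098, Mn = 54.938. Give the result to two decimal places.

-9.11 percentage points

O in (Mn₀.₀₉Fe₀.₉₁)₃Al₂Si₃O₁₂: molar mass 497.497 g/mol; 12×15.999 = 191.988 g → 38.59 wt%.
O in (Na₀.₆₂K₀.₃₈)AlSi₃O₈: molar mass 268.340 g/mol; 8×15.999 = 127.992 g → 47.70 wt%.
Difference = 38.59 − 47.70 = -9.11 percentage points.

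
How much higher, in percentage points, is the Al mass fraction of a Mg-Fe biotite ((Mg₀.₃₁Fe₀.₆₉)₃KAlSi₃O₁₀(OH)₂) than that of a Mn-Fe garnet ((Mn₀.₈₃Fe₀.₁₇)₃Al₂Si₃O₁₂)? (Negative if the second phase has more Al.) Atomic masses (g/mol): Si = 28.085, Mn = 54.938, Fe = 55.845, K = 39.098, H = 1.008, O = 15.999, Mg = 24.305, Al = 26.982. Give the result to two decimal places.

Al in (Mg₀.₃₁Fe₀.₆₉)₃KAlSi₃O₁₀(OH)₂: molar mass 482.542 g/mol; 1×26.982 = 26.982 g → 5.59 wt%.
Al in (Mn₀.₈₃Fe₀.₁₇)₃Al₂Si₃O₁₂: molar mass 495.484 g/mol; 2×26.982 = 53.964 g → 10.89 wt%.
Difference = 5.59 − 10.89 = -5.30 percentage points.

-5.30 percentage points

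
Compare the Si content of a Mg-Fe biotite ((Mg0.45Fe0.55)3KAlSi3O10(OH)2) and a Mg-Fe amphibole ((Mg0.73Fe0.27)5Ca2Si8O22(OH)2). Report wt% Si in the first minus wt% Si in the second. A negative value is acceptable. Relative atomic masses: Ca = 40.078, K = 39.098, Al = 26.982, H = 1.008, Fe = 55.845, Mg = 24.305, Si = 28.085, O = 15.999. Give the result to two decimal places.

M((Mg0.45Fe0.55)3KAlSi3O10(OH)2) = 469.295 g/mol, so wt% Si = 84.255/469.295 × 100 = 17.95%.
M((Mg0.73Fe0.27)5Ca2Si8O22(OH)2) = 854.932 g/mol, so wt% Si = 224.680/854.932 × 100 = 26.28%.
17.95 − 26.28 = -8.33 pp.

-8.33 percentage points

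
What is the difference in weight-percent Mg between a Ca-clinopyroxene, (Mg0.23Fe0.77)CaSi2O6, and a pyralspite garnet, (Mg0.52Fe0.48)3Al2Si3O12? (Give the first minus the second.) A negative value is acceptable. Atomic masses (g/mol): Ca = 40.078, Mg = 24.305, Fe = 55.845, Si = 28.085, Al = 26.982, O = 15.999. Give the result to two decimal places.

-6.13 percentage points

Mg in (Mg0.23Fe0.77)CaSi2O6: molar mass 240.833 g/mol; 0.23×24.305 = 5.590 g → 2.32 wt%.
Mg in (Mg0.52Fe0.48)3Al2Si3O12: molar mass 448.540 g/mol; 1.56×24.305 = 37.916 g → 8.45 wt%.
Difference = 2.32 − 8.45 = -6.13 percentage points.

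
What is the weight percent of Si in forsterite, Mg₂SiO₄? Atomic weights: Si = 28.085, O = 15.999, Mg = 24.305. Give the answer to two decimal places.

Formula mass = 2×24.305 + 1×28.085 + 4×15.999 = 140.691 g/mol, of which 28.085 g is Si.
So Si makes up 28.085/140.691 = 0.1996 of the mass, i.e. 19.96%.

19.96 mass %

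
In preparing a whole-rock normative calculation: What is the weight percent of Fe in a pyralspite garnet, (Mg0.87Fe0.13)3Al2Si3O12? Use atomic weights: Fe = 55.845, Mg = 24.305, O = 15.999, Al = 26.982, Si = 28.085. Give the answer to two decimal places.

Formula mass = 2.61*24.305 + 0.39*55.845 + 2*26.982 + 3*28.085 + 12*15.999 = 415.423 g/mol, of which 21.780 g is Fe.
So Fe makes up 21.780/415.423 = 0.0524 of the mass, i.e. 5.24%.

5.24 wt%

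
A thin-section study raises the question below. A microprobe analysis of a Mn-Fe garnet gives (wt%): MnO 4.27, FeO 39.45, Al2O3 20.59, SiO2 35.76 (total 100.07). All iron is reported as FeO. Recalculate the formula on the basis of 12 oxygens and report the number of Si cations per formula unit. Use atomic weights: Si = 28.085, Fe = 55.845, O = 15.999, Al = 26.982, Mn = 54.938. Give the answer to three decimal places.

2.969 Si apfu

4.27 wt% MnO ÷ 70.937 g/mol = 0.06019 mol, giving 0.06019 Mn and 0.06019 O.
39.45 wt% FeO ÷ 71.844 g/mol = 0.54911 mol, giving 0.54911 Fe and 0.54911 O.
20.59 wt% Al2O3 ÷ 101.961 g/mol = 0.20194 mol, giving 0.40388 Al and 0.60582 O.
35.76 wt% SiO2 ÷ 60.083 g/mol = 0.59518 mol, giving 0.59518 Si and 1.19036 O.
Oxygen sums to 2.40548; scaling by 12/2.40548 = 4.98861 puts the formula on 12 O.
Si: 0.59518 × 4.98861 = 2.969 atoms per formula unit.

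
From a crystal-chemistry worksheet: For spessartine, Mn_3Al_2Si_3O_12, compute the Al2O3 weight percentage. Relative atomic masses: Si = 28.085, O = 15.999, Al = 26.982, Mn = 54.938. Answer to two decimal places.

Molar mass of Mn_3Al_2Si_3O_12 = 3×54.938 + 2×26.982 + 3×28.085 + 12×15.999 = 495.021 g/mol.
Each formula unit contains 2 Al, equivalent to 2/2 = 1.0000 mol Al2O3.
M(Al2O3) = 2×26.982 + 3×15.999 = 101.961 g/mol.
Mass of Al2O3 per formula unit = 1.0000 × 101.961 = 101.961 g.
Al2O3 wt% = 101.961 / 495.021 × 100 = 20.60%.

20.60 wt%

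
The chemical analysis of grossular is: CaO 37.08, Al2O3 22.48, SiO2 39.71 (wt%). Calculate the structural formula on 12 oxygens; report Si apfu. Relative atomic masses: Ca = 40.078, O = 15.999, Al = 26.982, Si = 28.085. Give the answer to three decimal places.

CaO: 37.08/56.077 = 0.66123 mol → 0.66123 mol Ca, 0.66123 mol O.
Al2O3: 22.48/101.961 = 0.22048 mol → 0.44096 mol Al, 0.66144 mol O.
SiO2: 39.71/60.083 = 0.66092 mol → 0.66092 mol Si, 1.32184 mol O.
Total oxygen = 2.64451 mol. Normalization factor = 12/2.64451 = 4.53770.
Si per 12 O = 0.66092 × 4.53770 = 2.999.

2.999 Si apfu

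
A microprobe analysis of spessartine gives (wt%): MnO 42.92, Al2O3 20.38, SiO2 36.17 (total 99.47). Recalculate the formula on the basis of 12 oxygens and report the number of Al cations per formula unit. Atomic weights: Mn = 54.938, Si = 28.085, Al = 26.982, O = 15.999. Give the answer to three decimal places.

1.992 Al apfu

MnO (M=70.937): mol = 0.60504; Mn = 0.60504, O = 0.60504.
Al2O3 (M=101.961): mol = 0.19988; Al = 0.39976, O = 0.59964.
SiO2 (M=60.083): mol = 0.60200; Si = 0.60200, O = 1.20400.
ΣO = 2.40868; factor = 12/ΣO = 4.98198.
Al apfu = 0.39976 × 4.98198 = 1.992.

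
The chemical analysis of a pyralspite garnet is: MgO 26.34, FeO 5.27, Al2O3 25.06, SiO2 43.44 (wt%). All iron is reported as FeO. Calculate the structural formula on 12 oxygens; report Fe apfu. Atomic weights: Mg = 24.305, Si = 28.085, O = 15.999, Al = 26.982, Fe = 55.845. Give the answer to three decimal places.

MgO: 26.34/40.304 = 0.65353 mol → 0.65353 mol Mg, 0.65353 mol O.
FeO: 5.27/71.844 = 0.07335 mol → 0.07335 mol Fe, 0.07335 mol O.
Al2O3: 25.06/101.961 = 0.24578 mol → 0.49156 mol Al, 0.73734 mol O.
SiO2: 43.44/60.083 = 0.72300 mol → 0.72300 mol Si, 1.44600 mol O.
Total oxygen = 2.91022 mol. Normalization factor = 12/2.91022 = 4.12340.
Fe per 12 O = 0.07335 × 4.12340 = 0.302.

0.302 Fe apfu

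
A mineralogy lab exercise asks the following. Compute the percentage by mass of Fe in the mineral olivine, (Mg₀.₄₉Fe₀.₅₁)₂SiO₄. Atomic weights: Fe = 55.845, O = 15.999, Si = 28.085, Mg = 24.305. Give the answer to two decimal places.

Formula mass = 0.98·24.305 + 1.02·55.845 + 1·28.085 + 4·15.999 = 172.862 g/mol, of which 56.962 g is Fe.
So Fe makes up 56.962/172.862 = 0.3295 of the mass, i.e. 32.95%.

32.95 wt%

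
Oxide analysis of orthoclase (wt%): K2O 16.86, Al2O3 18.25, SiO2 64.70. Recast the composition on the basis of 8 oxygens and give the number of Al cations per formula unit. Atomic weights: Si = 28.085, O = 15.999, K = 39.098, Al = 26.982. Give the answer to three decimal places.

0.998 Al apfu

K2O: 16.86/94.195 = 0.17899 mol → 0.35798 mol K, 0.17899 mol O.
Al2O3: 18.25/101.961 = 0.17899 mol → 0.35798 mol Al, 0.53697 mol O.
SiO2: 64.70/60.083 = 1.07684 mol → 1.07684 mol Si, 2.15368 mol O.
Total oxygen = 2.86964 mol. Normalization factor = 8/2.86964 = 2.78781.
Al per 8 O = 0.35798 × 2.78781 = 0.998.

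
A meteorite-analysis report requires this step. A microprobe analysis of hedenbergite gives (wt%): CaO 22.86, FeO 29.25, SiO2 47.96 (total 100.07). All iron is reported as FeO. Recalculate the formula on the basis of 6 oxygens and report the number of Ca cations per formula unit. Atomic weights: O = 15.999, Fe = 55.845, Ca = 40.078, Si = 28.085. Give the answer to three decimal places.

22.86 wt% CaO ÷ 56.077 g/mol = 0.40765 mol, giving 0.40765 Ca and 0.40765 O.
29.25 wt% FeO ÷ 71.844 g/mol = 0.40713 mol, giving 0.40713 Fe and 0.40713 O.
47.96 wt% SiO2 ÷ 60.083 g/mol = 0.79823 mol, giving 0.79823 Si and 1.59646 O.
Oxygen sums to 2.41124; scaling by 6/2.41124 = 2.48835 puts the formula on 6 O.
Ca: 0.40765 × 2.48835 = 1.014 atoms per formula unit.

1.014 Ca apfu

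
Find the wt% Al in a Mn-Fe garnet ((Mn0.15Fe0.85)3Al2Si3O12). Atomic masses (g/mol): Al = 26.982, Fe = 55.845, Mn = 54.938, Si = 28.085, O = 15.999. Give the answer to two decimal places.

M((Mn0.15Fe0.85)3Al2Si3O12) = 497.334 g/mol.
Al contributes 2 × 26.982 = 53.964 g per mole.
53.964/497.334 = 0.1085 → 10.85%.

10.85 mass %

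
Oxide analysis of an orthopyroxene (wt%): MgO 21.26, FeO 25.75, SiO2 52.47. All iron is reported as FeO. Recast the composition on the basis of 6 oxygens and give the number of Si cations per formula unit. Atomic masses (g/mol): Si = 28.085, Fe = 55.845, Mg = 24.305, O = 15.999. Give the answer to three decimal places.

MgO (M=40.304): mol = 0.52749; Mg = 0.52749, O = 0.52749.
FeO (M=71.844): mol = 0.35842; Fe = 0.35842, O = 0.35842.
SiO2 (M=60.083): mol = 0.87329; Si = 0.87329, O = 1.74658.
ΣO = 2.63249; factor = 6/ΣO = 2.27921.
Si apfu = 0.87329 × 2.27921 = 1.990.

1.990 Si apfu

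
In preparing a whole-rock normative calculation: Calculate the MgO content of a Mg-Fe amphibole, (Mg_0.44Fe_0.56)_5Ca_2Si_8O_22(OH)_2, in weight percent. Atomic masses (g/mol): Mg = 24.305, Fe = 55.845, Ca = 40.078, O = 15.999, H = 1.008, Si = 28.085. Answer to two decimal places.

9.84 wt%

M((Mg_0.44Fe_0.56)_5Ca_2Si_8O_22(OH)_2) = 900.665 g/mol; M(MgO) = 40.304 g/mol.
Moles MgO per formula unit = 2.20 Mg ÷ 1 = 2.2000.
MgO fraction = (2.2000 × 40.304) / 900.665 = 88.669/900.665 = 0.0984.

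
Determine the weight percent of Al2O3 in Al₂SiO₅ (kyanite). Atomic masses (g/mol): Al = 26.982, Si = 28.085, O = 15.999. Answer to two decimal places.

Molar mass of Al₂SiO₅ = 2×26.982 + 1×28.085 + 5×15.999 = 162.044 g/mol.
Each formula unit contains 2 Al, equivalent to 2/2 = 1.0000 mol Al2O3.
M(Al2O3) = 2×26.982 + 3×15.999 = 101.961 g/mol.
Mass of Al2O3 per formula unit = 1.0000 × 101.961 = 101.961 g.
Al2O3 wt% = 101.961 / 162.044 × 100 = 62.92%.

62.92 wt%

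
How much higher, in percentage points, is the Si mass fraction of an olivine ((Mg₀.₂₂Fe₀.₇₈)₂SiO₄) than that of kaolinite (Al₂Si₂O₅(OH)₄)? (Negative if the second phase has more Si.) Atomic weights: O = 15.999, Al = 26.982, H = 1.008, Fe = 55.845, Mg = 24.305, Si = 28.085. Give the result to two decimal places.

M((Mg₀.₂₂Fe₀.₇₈)₂SiO₄) = 189.893 g/mol, so wt% Si = 28.085/189.893 × 100 = 14.79%.
M(Al₂Si₂O₅(OH)₄) = 258.157 g/mol, so wt% Si = 56.170/258.157 × 100 = 21.76%.
14.79 − 21.76 = -6.97 pp.

-6.97 percentage points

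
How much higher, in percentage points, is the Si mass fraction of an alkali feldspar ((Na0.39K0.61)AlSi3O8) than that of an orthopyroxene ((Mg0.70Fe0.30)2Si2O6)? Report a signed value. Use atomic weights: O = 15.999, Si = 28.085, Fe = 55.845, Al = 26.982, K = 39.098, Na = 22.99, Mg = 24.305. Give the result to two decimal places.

First mineral: 84.255 g Si in 272.045 g formula = 30.97 wt% Si.
Second mineral: 56.170 g Si in 219.698 g formula = 25.57 wt% Si.
30.97% − 25.57% gives a difference of 5.40 percentage points.

5.40 percentage points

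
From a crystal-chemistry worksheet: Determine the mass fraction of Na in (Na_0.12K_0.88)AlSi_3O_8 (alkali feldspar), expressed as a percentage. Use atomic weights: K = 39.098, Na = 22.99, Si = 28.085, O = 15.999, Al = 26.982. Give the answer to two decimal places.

1.00 weight percent

M((Na_0.12K_0.88)AlSi_3O_8) = 276.394 g/mol.
Na contributes 0.12 × 22.99 = 2.759 g per mole.
2.759/276.394 = 0.0100 → 1.00%.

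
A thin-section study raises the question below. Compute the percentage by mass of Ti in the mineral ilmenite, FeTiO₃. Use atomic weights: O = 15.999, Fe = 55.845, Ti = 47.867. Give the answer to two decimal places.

Formula mass = 1*55.845 + 1*47.867 + 3*15.999 = 151.709 g/mol, of which 47.867 g is Ti.
So Ti makes up 47.867/151.709 = 0.3155 of the mass, i.e. 31.55%.

31.55 wt%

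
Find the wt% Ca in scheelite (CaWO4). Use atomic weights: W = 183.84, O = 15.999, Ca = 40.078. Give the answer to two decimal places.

Molar mass of CaWO4: 1*40.078 + 1*183.84 + 4*15.999 = 287.914 g/mol.
Mass of Ca per formula unit: 1 × 40.078 = 40.078 g.
Weight fraction Ca = 40.078 / 287.914 = 0.1392.

13.92 weight percent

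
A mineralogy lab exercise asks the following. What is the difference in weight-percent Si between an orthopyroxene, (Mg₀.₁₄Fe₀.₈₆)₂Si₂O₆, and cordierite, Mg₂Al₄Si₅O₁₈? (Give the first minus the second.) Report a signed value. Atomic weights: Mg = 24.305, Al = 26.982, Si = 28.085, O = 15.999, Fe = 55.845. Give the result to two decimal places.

-1.98 percentage points

First mineral: 56.170 g Si in 255.023 g formula = 22.03 wt% Si.
Second mineral: 140.425 g Si in 584.945 g formula = 24.01 wt% Si.
22.03% − 24.01% gives a difference of -1.98 percentage points.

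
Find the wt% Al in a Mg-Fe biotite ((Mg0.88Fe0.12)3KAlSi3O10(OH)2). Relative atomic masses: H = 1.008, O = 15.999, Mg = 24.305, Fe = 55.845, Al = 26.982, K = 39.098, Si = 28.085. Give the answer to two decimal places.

6.30 weight percent

M((Mg0.88Fe0.12)3KAlSi3O10(OH)2) = 428.608 g/mol.
Al contributes 1 × 26.982 = 26.982 g per mole.
26.982/428.608 = 0.0630 → 6.30%.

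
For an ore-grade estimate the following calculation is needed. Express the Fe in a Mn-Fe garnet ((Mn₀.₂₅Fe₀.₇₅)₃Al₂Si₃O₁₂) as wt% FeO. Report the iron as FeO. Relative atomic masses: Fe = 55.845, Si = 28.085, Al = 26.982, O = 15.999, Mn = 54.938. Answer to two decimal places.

32.52 wt%

Formula mass = 497.062 g/mol.
2.25 Fe → 2.2500 mol FeO per formula unit; M(FeO) = 71.844, so FeO mass = 161.649 g.
161.649/497.062 × 100 = 32.52 wt%.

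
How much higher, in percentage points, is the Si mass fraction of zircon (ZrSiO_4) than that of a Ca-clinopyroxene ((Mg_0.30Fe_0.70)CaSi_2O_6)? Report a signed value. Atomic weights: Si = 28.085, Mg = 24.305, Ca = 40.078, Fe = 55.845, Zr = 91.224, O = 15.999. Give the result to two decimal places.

First mineral: 28.085 g Si in 183.305 g formula = 15.32 wt% Si.
Second mineral: 56.170 g Si in 238.625 g formula = 23.54 wt% Si.
15.32% − 23.54% gives a difference of -8.22 percentage points.

-8.22 percentage points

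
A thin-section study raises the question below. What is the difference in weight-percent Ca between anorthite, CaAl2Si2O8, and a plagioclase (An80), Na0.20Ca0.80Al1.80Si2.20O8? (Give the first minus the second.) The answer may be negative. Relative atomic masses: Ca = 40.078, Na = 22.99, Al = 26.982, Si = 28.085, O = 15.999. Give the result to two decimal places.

M(CaAl2Si2O8) = 278.204 g/mol, so wt% Ca = 40.078/278.204 × 100 = 14.41%.
M(Na0.20Ca0.80Al1.80Si2.20O8) = 275.007 g/mol, so wt% Ca = 32.062/275.007 × 100 = 11.66%.
14.41 − 11.66 = 2.75 pp.

2.75 percentage points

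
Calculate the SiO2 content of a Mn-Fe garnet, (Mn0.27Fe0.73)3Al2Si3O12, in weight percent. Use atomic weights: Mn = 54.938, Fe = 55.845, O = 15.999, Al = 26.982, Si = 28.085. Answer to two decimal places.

36.27 wt%

M((Mn0.27Fe0.73)3Al2Si3O12) = 497.007 g/mol; M(SiO2) = 60.083 g/mol.
Moles SiO2 per formula unit = 3 Si ÷ 1 = 3.0000.
SiO2 fraction = (3.0000 × 60.083) / 497.007 = 180.249/497.007 = 0.3627.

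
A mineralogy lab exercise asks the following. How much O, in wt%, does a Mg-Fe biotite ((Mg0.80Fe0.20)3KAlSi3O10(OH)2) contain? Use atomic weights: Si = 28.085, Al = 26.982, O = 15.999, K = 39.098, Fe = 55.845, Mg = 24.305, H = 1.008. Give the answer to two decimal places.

44.02 wt%

Molar mass of (Mg0.80Fe0.20)3KAlSi3O10(OH)2: 2.40×24.305 + 0.60×55.845 + 1×39.098 + 1×26.982 + 3×28.085 + 12×15.999 + 2×1.008 = 436.178 g/mol.
Mass of O per formula unit: 12 × 15.999 = 191.988 g.
Weight fraction O = 191.988 / 436.178 = 0.4402.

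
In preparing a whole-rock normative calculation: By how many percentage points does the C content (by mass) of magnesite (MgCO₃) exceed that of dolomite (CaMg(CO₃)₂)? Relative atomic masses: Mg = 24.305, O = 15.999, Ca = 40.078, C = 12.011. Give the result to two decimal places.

1.22 percentage points

M(MgCO₃) = 84.313 g/mol, so wt% C = 12.011/84.313 × 100 = 14.25%.
M(CaMg(CO₃)₂) = 184.399 g/mol, so wt% C = 24.022/184.399 × 100 = 13.03%.
14.25 − 13.03 = 1.22 pp.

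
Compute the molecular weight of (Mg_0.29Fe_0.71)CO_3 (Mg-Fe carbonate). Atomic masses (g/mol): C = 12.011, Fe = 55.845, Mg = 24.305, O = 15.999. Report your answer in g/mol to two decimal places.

The formula mass is the sum 0.29(24.305) + 0.71(55.845) + 1(12.011) + 3(15.999).

106.71 g/mol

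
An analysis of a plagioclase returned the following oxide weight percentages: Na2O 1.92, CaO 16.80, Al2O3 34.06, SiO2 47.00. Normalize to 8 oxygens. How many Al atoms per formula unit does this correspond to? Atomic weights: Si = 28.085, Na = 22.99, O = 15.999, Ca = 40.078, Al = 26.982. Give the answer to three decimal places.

Na2O (M=61.979): mol = 0.03098; Na = 0.06196, O = 0.03098.
CaO (M=56.077): mol = 0.29959; Ca = 0.29959, O = 0.29959.
Al2O3 (M=101.961): mol = 0.33405; Al = 0.66810, O = 1.00215.
SiO2 (M=60.083): mol = 0.78225; Si = 0.78225, O = 1.56450.
ΣO = 2.89722; factor = 8/ΣO = 2.76127.
Al apfu = 0.66810 × 2.76127 = 1.845.

1.845 Al apfu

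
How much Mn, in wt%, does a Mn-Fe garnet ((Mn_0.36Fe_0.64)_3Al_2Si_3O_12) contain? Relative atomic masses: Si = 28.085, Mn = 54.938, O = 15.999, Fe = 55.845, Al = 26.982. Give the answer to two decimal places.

11.94 wt%

Formula mass = 1.08×54.938 + 1.92×55.845 + 2×26.982 + 3×28.085 + 12×15.999 = 496.762 g/mol, of which 59.333 g is Mn.
So Mn makes up 59.333/496.762 = 0.1194 of the mass, i.e. 11.94%.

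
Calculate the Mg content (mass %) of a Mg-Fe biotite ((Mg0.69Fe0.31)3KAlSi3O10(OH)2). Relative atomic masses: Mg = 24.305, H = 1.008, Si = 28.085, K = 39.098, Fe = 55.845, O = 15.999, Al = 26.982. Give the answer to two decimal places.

11.27 mass %

Molar mass of (Mg0.69Fe0.31)3KAlSi3O10(OH)2: 2.07·24.305 + 0.93·55.845 + 1·39.098 + 1·26.982 + 3·28.085 + 12·15.999 + 2·1.008 = 446.586 g/mol.
Mass of Mg per formula unit: 2.07 × 24.305 = 50.311 g.
Weight fraction Mg = 50.311 / 446.586 = 0.1127.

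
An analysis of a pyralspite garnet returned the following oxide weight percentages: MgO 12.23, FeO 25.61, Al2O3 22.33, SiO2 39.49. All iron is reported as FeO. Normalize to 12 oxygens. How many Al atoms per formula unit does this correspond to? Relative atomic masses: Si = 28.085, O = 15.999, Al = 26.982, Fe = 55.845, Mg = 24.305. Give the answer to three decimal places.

1.997 Al apfu

MgO: 12.23/40.304 = 0.30344 mol → 0.30344 mol Mg, 0.30344 mol O.
FeO: 25.61/71.844 = 0.35647 mol → 0.35647 mol Fe, 0.35647 mol O.
Al2O3: 22.33/101.961 = 0.21901 mol → 0.43802 mol Al, 0.65703 mol O.
SiO2: 39.49/60.083 = 0.65726 mol → 0.65726 mol Si, 1.31452 mol O.
Total oxygen = 2.63146 mol. Normalization factor = 12/2.63146 = 4.56021.
Al per 12 O = 0.43802 × 4.56021 = 1.997.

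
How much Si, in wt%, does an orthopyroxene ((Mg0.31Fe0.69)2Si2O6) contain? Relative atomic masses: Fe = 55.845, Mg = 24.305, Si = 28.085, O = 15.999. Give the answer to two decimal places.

22.99 wt%

Molar mass of (Mg0.31Fe0.69)2Si2O6: 0.62*24.305 + 1.38*55.845 + 2*28.085 + 6*15.999 = 244.299 g/mol.
Mass of Si per formula unit: 2 × 28.085 = 56.170 g.
Weight fraction Si = 56.170 / 244.299 = 0.2299.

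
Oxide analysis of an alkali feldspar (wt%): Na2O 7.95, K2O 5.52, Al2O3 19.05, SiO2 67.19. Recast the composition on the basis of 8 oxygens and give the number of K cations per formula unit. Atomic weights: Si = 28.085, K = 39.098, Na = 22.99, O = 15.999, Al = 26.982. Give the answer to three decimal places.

0.314 K apfu

Na2O (M=61.979): mol = 0.12827; Na = 0.25654, O = 0.12827.
K2O (M=94.195): mol = 0.05860; K = 0.11720, O = 0.05860.
Al2O3 (M=101.961): mol = 0.18684; Al = 0.37368, O = 0.56052.
SiO2 (M=60.083): mol = 1.11829; Si = 1.11829, O = 2.23658.
ΣO = 2.98397; factor = 8/ΣO = 2.68099.
K apfu = 0.11720 × 2.68099 = 0.314.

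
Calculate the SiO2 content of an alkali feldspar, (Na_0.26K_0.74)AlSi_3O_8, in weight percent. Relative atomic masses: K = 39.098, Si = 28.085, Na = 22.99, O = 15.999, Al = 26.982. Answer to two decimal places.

65.75 wt%

Formula mass = 274.139 g/mol.
3 Si → 3.0000 mol SiO2 per formula unit; M(SiO2) = 60.083, so SiO2 mass = 180.249 g.
180.249/274.139 × 100 = 65.75 wt%.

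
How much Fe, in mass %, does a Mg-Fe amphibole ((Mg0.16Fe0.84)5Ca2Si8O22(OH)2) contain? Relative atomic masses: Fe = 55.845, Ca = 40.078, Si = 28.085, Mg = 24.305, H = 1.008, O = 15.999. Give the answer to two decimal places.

24.82 mass %

Molar mass of (Mg0.16Fe0.84)5Ca2Si8O22(OH)2: 0.80*24.305 + 4.20*55.845 + 2*40.078 + 8*28.085 + 24*15.999 + 2*1.008 = 944.821 g/mol.
Mass of Fe per formula unit: 4.20 × 55.845 = 234.549 g.
Weight fraction Fe = 234.549 / 944.821 = 0.2482.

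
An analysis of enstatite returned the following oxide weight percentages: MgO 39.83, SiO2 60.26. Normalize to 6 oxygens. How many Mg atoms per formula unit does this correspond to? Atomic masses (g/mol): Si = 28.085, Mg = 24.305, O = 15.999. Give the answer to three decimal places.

39.83 wt% MgO ÷ 40.304 g/mol = 0.98824 mol, giving 0.98824 Mg and 0.98824 O.
60.26 wt% SiO2 ÷ 60.083 g/mol = 1.00295 mol, giving 1.00295 Si and 2.00590 O.
Oxygen sums to 2.99414; scaling by 6/2.99414 = 2.00391 puts the formula on 6 O.
Mg: 0.98824 × 2.00391 = 1.980 atoms per formula unit.

1.980 Mg apfu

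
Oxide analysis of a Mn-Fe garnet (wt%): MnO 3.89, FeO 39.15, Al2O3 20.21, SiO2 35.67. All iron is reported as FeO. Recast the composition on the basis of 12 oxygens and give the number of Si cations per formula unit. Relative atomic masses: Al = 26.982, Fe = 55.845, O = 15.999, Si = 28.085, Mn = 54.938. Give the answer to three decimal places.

3.89 wt% MnO ÷ 70.937 g/mol = 0.05484 mol, giving 0.05484 Mn and 0.05484 O.
39.15 wt% FeO ÷ 71.844 g/mol = 0.54493 mol, giving 0.54493 Fe and 0.54493 O.
20.21 wt% Al2O3 ÷ 101.961 g/mol = 0.19821 mol, giving 0.39642 Al and 0.59463 O.
35.67 wt% SiO2 ÷ 60.083 g/mol = 0.59368 mol, giving 0.59368 Si and 1.18736 O.
Oxygen sums to 2.38176; scaling by 12/2.38176 = 5.03829 puts the formula on 12 O.
Si: 0.59368 × 5.03829 = 2.991 atoms per formula unit.

2.991 Si apfu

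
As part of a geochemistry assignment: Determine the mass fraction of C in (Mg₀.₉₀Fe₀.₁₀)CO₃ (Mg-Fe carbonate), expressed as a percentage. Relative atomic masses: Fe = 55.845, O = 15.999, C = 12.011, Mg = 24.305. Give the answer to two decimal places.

Formula mass = 0.90×24.305 + 0.10×55.845 + 1×12.011 + 3×15.999 = 87.467 g/mol, of which 12.011 g is C.
So C makes up 12.011/87.467 = 0.1373 of the mass, i.e. 13.73%.

13.73 weight percent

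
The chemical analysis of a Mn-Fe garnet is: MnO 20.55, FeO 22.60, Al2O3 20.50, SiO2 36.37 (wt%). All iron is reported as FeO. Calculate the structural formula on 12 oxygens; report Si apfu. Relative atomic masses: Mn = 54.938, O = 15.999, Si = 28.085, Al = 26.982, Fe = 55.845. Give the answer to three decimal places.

3.004 Si apfu

MnO: 20.55/70.937 = 0.28969 mol → 0.28969 mol Mn, 0.28969 mol O.
FeO: 22.60/71.844 = 0.31457 mol → 0.31457 mol Fe, 0.31457 mol O.
Al2O3: 20.50/101.961 = 0.20106 mol → 0.40212 mol Al, 0.60318 mol O.
SiO2: 36.37/60.083 = 0.60533 mol → 0.60533 mol Si, 1.21066 mol O.
Total oxygen = 2.41810 mol. Normalization factor = 12/2.41810 = 4.96257.
Si per 12 O = 0.60533 × 4.96257 = 3.004.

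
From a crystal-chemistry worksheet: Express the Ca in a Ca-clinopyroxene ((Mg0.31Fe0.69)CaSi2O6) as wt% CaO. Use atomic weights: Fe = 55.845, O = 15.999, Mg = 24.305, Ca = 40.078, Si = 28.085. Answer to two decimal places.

M((Mg0.31Fe0.69)CaSi2O6) = 238.310 g/mol; M(CaO) = 56.077 g/mol.
Moles CaO per formula unit = 1 Ca ÷ 1 = 1.0000.
CaO fraction = (1.0000 × 56.077) / 238.310 = 56.077/238.310 = 0.2353.

23.53 wt%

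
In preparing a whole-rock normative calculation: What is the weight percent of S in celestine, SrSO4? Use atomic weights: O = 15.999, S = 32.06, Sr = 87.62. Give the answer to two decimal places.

17.45 weight percent

Formula mass = 1*87.62 + 1*32.06 + 4*15.999 = 183.676 g/mol, of which 32.060 g is S.
So S makes up 32.060/183.676 = 0.1745 of the mass, i.e. 17.45%.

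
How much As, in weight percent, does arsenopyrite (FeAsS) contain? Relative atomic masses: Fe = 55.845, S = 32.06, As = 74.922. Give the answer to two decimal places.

46.01 weight percent

Molar mass of FeAsS: 1×55.845 + 1×74.922 + 1×32.06 = 162.827 g/mol.
Mass of As per formula unit: 1 × 74.922 = 74.922 g.
Weight fraction As = 74.922 / 162.827 = 0.4601.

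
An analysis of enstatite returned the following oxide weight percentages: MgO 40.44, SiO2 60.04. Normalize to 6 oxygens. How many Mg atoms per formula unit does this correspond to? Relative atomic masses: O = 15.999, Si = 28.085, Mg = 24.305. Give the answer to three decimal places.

2.005 Mg apfu

40.44 wt% MgO ÷ 40.304 g/mol = 1.00337 mol, giving 1.00337 Mg and 1.00337 O.
60.04 wt% SiO2 ÷ 60.083 g/mol = 0.99928 mol, giving 0.99928 Si and 1.99856 O.
Oxygen sums to 3.00193; scaling by 6/3.00193 = 1.99871 puts the formula on 6 O.
Mg: 1.00337 × 1.99871 = 2.005 atoms per formula unit.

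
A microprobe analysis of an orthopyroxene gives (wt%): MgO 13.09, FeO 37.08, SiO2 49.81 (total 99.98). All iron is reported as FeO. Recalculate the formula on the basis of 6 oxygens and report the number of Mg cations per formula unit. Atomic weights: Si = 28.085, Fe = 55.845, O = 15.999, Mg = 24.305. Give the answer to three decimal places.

0.780 Mg apfu

MgO: 13.09/40.304 = 0.32478 mol → 0.32478 mol Mg, 0.32478 mol O.
FeO: 37.08/71.844 = 0.51612 mol → 0.51612 mol Fe, 0.51612 mol O.
SiO2: 49.81/60.083 = 0.82902 mol → 0.82902 mol Si, 1.65804 mol O.
Total oxygen = 2.49894 mol. Normalization factor = 6/2.49894 = 2.40102.
Mg per 6 O = 0.32478 × 2.40102 = 0.780.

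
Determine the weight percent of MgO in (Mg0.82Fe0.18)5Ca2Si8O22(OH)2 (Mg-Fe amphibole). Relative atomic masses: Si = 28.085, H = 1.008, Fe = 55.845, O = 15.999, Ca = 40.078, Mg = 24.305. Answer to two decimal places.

19.65 wt%

M((Mg0.82Fe0.18)5Ca2Si8O22(OH)2) = 840.739 g/mol; M(MgO) = 40.304 g/mol.
Moles MgO per formula unit = 4.10 Mg ÷ 1 = 4.1000.
MgO fraction = (4.1000 × 40.304) / 840.739 = 165.246/840.739 = 0.1965.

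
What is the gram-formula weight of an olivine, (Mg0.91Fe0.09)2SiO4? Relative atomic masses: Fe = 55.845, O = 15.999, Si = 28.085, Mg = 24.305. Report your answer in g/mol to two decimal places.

Mg: 1.82 × 24.305 = 44.2351
Fe: 0.18 × 55.845 = 10.0521
Si: 1 × 28.085 = 28.0850
O: 4 × 15.999 = 63.9960
Summing the contributions gives the formula mass.

146.37 g/mol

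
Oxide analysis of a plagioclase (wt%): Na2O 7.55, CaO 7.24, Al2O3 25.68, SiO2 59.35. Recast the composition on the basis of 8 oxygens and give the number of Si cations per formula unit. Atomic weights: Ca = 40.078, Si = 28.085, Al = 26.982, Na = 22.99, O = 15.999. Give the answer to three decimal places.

2.650 Si apfu

Na2O (M=61.979): mol = 0.12182; Na = 0.24364, O = 0.12182.
CaO (M=56.077): mol = 0.12911; Ca = 0.12911, O = 0.12911.
Al2O3 (M=101.961): mol = 0.25186; Al = 0.50372, O = 0.75558.
SiO2 (M=60.083): mol = 0.98780; Si = 0.98780, O = 1.97560.
ΣO = 2.98211; factor = 8/ΣO = 2.68266.
Si apfu = 0.98780 × 2.68266 = 2.650.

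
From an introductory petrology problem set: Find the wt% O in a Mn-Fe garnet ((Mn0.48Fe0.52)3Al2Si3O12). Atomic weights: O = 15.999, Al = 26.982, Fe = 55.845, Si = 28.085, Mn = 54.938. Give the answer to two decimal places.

Molar mass of (Mn0.48Fe0.52)3Al2Si3O12: 1.44·54.938 + 1.56·55.845 + 2·26.982 + 3·28.085 + 12·15.999 = 496.436 g/mol.
Mass of O per formula unit: 12 × 15.999 = 191.988 g.
Weight fraction O = 191.988 / 496.436 = 0.3867.

38.67 wt%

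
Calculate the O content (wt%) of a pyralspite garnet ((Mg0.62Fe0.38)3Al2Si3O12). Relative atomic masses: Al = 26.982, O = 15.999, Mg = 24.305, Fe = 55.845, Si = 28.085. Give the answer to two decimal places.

Molar mass of (Mg0.62Fe0.38)3Al2Si3O12: 1.86·24.305 + 1.14·55.845 + 2·26.982 + 3·28.085 + 12·15.999 = 439.078 g/mol.
Mass of O per formula unit: 12 × 15.999 = 191.988 g.
Weight fraction O = 191.988 / 439.078 = 0.4373.

43.73 wt%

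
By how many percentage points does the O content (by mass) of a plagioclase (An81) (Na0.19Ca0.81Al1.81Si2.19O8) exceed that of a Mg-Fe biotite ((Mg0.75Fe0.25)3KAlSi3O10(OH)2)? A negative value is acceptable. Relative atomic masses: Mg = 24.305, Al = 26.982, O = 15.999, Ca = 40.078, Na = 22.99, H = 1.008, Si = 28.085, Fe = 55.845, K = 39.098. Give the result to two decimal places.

O in Na0.19Ca0.81Al1.81Si2.19O8: molar mass 275.167 g/mol; 8×15.999 = 127.992 g → 46.51 wt%.
O in (Mg0.75Fe0.25)3KAlSi3O10(OH)2: molar mass 440.909 g/mol; 12×15.999 = 191.988 g → 43.54 wt%.
Difference = 46.51 − 43.54 = 2.97 percentage points.

2.97 percentage points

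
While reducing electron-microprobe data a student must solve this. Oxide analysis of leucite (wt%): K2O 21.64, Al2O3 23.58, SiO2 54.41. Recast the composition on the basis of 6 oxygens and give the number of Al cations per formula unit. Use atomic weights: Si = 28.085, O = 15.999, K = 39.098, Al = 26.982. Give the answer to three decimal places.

21.64 wt% K2O ÷ 94.195 g/mol = 0.22974 mol, giving 0.45948 K and 0.22974 O.
23.58 wt% Al2O3 ÷ 101.961 g/mol = 0.23126 mol, giving 0.46252 Al and 0.69378 O.
54.41 wt% SiO2 ÷ 60.083 g/mol = 0.90558 mol, giving 0.90558 Si and 1.81116 O.
Oxygen sums to 2.73468; scaling by 6/2.73468 = 2.19404 puts the formula on 6 O.
Al: 0.46252 × 2.19404 = 1.015 atoms per formula unit.

1.015 Al apfu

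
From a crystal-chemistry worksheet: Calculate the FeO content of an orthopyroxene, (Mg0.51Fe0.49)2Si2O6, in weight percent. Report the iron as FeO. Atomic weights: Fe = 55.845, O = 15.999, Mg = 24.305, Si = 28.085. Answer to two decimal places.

Molar mass of (Mg0.51Fe0.49)2Si2O6 = 1.02×24.305 + 0.98×55.845 + 2×28.085 + 6×15.999 = 231.683 g/mol.
Each formula unit contains 0.98 Fe, equivalent to 0.98/1 = 0.9800 mol FeO.
M(FeO) = 1×55.845 + 1×15.999 = 71.844 g/mol.
Mass of FeO per formula unit = 0.9800 × 71.844 = 70.407 g.
FeO wt% = 70.407 / 231.683 × 100 = 30.39%.

30.39 wt%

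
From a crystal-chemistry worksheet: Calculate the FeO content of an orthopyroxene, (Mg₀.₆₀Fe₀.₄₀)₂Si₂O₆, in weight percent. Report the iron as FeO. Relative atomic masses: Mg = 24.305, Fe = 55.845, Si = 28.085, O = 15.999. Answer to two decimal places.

25.43 wt%

Molar mass of (Mg₀.₆₀Fe₀.₄₀)₂Si₂O₆ = 1.20×24.305 + 0.80×55.845 + 2×28.085 + 6×15.999 = 226.006 g/mol.
Each formula unit contains 0.80 Fe, equivalent to 0.80/1 = 0.8000 mol FeO.
M(FeO) = 1×55.845 + 1×15.999 = 71.844 g/mol.
Mass of FeO per formula unit = 0.8000 × 71.844 = 57.475 g.
FeO wt% = 57.475 / 226.006 × 100 = 25.43%.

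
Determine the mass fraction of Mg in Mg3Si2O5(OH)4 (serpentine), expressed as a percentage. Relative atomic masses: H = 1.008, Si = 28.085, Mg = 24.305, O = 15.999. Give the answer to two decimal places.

Molar mass of Mg3Si2O5(OH)4: 3*24.305 + 2*28.085 + 9*15.999 + 4*1.008 = 277.108 g/mol.
Mass of Mg per formula unit: 3 × 24.305 = 72.915 g.
Weight fraction Mg = 72.915 / 277.108 = 0.2631.

26.31 weight percent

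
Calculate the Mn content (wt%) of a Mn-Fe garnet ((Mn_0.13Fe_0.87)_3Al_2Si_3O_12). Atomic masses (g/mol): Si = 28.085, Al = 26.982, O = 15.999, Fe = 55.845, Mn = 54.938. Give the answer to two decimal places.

Formula mass = 0.39·54.938 + 2.61·55.845 + 2·26.982 + 3·28.085 + 12·15.999 = 497.388 g/mol, of which 21.426 g is Mn.
So Mn makes up 21.426/497.388 = 0.0431 of the mass, i.e. 4.31%.

4.31 wt%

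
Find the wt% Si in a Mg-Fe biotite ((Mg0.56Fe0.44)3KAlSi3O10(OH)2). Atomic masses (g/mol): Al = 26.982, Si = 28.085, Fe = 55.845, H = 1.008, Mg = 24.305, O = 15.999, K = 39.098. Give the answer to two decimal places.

18.36 wt%

Molar mass of (Mg0.56Fe0.44)3KAlSi3O10(OH)2: 1.68·24.305 + 1.32·55.845 + 1·39.098 + 1·26.982 + 3·28.085 + 12·15.999 + 2·1.008 = 458.887 g/mol.
Mass of Si per formula unit: 3 × 28.085 = 84.255 g.
Weight fraction Si = 84.255 / 458.887 = 0.1836.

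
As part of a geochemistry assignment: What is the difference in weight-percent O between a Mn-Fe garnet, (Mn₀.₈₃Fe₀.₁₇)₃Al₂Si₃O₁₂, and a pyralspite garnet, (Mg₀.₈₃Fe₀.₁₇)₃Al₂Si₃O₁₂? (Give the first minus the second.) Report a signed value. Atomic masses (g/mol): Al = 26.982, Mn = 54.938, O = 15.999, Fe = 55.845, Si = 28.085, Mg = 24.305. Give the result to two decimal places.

First mineral: 191.988 g O in 495.484 g formula = 38.75 wt% O.
Second mineral: 191.988 g O in 419.207 g formula = 45.80 wt% O.
38.75% − 45.80% gives a difference of -7.05 percentage points.

-7.05 percentage points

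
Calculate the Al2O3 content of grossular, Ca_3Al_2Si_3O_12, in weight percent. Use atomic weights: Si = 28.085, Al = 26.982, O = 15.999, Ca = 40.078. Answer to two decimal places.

22.64 wt%

Formula mass = 450.441 g/mol.
2 Al → 1.0000 mol Al2O3 per formula unit; M(Al2O3) = 101.961, so Al2O3 mass = 101.961 g.
101.961/450.441 × 100 = 22.64 wt%.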